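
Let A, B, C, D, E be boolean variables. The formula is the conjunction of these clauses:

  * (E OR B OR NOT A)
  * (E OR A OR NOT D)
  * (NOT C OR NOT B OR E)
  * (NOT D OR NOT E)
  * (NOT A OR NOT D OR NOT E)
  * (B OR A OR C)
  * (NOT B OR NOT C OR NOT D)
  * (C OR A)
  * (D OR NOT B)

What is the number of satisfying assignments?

Satisfying assignments:
  A=F B=F C=T D=F E=F
  A=F B=F C=T D=F E=T
  A=T B=F C=F D=F E=T
  A=T B=F C=T D=F E=T
  A=T B=T C=F D=T E=F
That's 5 in total.

5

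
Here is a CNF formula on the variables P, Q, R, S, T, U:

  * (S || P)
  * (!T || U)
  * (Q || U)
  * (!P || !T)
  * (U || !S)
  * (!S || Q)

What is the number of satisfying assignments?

Split on S, then U.
  S=1, U=1: R free; 3 ways for (P,Q,T) × 2^1 = 6.
  S=1, U=0: a clause becomes empty — 0.
  S=0, U=1: remaining (P,Q,R,T) ∈ {(1,0,0,0); (1,0,1,0); (1,1,0,0); (1,1,1,0)} — 4.
  S=0, U=0: remaining (P,Q,R,T) ∈ {(1,1,0,0); (1,1,1,0)} — 2.
Total: 6 + 0 + 4 + 2 = 12.

12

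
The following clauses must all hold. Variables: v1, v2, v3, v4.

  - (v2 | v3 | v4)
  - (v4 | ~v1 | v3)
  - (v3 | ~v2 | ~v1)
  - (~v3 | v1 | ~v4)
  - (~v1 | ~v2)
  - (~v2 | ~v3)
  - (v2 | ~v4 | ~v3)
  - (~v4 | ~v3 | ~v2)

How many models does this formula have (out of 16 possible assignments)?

6

Satisfying assignments:
  v1=0 v2=0 v3=0 v4=1
  v1=0 v2=0 v3=1 v4=0
  v1=0 v2=1 v3=0 v4=0
  v1=0 v2=1 v3=0 v4=1
  v1=1 v2=0 v3=0 v4=1
  v1=1 v2=0 v3=1 v4=0
That's 6 in total.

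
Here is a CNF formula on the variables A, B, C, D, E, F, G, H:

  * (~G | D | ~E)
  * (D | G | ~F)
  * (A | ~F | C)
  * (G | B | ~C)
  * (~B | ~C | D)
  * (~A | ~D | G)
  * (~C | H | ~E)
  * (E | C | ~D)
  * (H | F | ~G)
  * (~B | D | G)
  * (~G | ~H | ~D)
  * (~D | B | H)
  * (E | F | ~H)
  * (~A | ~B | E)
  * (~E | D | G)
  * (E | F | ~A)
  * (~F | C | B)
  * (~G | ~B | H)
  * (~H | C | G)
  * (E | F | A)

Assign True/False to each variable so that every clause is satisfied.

A = F, B = T, C = F, D = T, E = T, F = F, G = F, H = F

Try A = False.
Set B = True and propagate.
The remaining clauses are satisfied by C = False, D = True, E = True, F = False, G = False, H = False.
Every clause has at least one true literal under this assignment.
Check each clause:
  1. (~G | D | ~E) — ~G is true.
  2. (G | ~F | D) — ~F is true.
  3. (C | A | ~F) — ~F is true.
  4. (G | ~C | B) — B is true.
  5. (~C | ~B | D) — D is true.
  6. (G | ~A | ~D) — ~A is true.
  7. (~E | H | ~C) — ~C is true.
  8. (C | ~D | E) — E is true.
  9. (~G | F | H) — ~G is true.
  10. (G | D | ~B) — D is true.
  11. (~H | ~G | ~D) — ~H is true.
  12. (B | H | ~D) — B is true.
  13. (E | F | ~H) — ~H is true.
  14. (~A | E | ~B) — E is true.
  15. (~E | G | D) — D is true.
  16. (~A | F | E) — E is true.
  17. (C | ~F | B) — ~F is true.
  18. (H | ~B | ~G) — ~G is true.
  19. (C | ~H | G) — ~H is true.
  20. (F | A | E) — E is true.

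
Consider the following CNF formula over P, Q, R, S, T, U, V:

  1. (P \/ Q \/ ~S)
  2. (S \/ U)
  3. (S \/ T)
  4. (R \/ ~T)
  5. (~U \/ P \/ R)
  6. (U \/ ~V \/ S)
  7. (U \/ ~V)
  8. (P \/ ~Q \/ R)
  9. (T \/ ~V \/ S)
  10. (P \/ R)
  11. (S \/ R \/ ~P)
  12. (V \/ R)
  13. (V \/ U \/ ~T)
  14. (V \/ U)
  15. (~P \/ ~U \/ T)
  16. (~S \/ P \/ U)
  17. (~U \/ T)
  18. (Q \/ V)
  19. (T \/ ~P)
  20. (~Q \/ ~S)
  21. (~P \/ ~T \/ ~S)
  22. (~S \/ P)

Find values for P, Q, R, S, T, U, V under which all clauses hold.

P=0, Q=1, R=1, S=0, T=1, U=1, V=1

Check each clause:
  1. (P \/ ~S \/ Q) — Q is true.
  2. (U \/ S) — U is true.
  3. (S \/ T) — T is true.
  4. (R \/ ~T) — R is true.
  5. (P \/ ~U \/ R) — R is true.
  6. (~V \/ S \/ U) — U is true.
  7. (~V \/ U) — U is true.
  8. (P \/ R \/ ~Q) — R is true.
  9. (S \/ T \/ ~V) — T is true.
  10. (P \/ R) — R is true.
  11. (S \/ R \/ ~P) — R is true.
  12. (R \/ V) — R is true.
  13. (~T \/ V \/ U) — U is true.
  14. (U \/ V) — U is true.
  15. (~P \/ ~U \/ T) — T is true.
  16. (~S \/ U \/ P) — ~S is true.
  17. (~U \/ T) — T is true.
  18. (Q \/ V) — Q is true.
  19. (T \/ ~P) — T is true.
  20. (~Q \/ ~S) — ~S is true.
  21. (~S \/ ~T \/ ~P) — ~S is true.
  22. (P \/ ~S) — ~S is true.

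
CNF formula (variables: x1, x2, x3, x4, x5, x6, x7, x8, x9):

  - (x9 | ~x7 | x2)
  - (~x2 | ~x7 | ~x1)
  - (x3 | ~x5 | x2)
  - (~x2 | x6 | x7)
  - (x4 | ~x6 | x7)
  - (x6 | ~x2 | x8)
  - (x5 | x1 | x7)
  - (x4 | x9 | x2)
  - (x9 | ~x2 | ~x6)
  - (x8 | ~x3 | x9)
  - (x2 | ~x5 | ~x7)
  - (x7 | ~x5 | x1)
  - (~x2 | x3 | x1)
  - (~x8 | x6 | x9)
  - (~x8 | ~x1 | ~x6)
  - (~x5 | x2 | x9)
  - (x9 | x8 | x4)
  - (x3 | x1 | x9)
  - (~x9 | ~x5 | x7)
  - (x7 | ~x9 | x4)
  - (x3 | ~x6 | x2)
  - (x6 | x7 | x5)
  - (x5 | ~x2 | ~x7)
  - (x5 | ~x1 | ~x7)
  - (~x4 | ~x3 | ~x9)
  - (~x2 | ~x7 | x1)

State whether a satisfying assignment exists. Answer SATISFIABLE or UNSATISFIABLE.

Set x1 = False and propagate.
For the remaining variables, x2 = False, x3 = False, x4 = True, x5 = False, x6 = False, x7 = True, x8 = False, x9 = True works.
Every clause has at least one true literal under this assignment.
So x1 = 0, x2 = 0, x3 = 0, x4 = 1, x5 = 0, x6 = 0, x7 = 1, x8 = 0, x9 = 1 is a satisfying assignment.

SATISFIABLE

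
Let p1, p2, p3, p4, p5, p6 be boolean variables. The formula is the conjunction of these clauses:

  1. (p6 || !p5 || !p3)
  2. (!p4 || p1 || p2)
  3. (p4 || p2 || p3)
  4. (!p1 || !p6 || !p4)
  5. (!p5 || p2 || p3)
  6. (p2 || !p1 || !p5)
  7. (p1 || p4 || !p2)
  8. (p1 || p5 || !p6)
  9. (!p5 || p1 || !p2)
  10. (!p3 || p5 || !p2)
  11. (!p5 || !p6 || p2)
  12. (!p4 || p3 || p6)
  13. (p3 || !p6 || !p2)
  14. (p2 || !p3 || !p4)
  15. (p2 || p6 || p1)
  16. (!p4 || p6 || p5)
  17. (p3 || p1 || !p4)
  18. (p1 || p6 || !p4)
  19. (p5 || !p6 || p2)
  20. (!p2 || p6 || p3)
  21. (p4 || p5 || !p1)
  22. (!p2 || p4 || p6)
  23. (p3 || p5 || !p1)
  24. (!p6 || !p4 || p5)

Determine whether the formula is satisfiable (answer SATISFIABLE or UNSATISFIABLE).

SATISFIABLE

Branch on p1: take p1 = True.
For the remaining variables, p2 = True, p3 = True, p4 = False, p5 = True, p6 = True works.
Every clause has at least one true literal under this assignment.
So p1=True, p2=True, p3=True, p4=False, p5=True, p6=True is a satisfying assignment.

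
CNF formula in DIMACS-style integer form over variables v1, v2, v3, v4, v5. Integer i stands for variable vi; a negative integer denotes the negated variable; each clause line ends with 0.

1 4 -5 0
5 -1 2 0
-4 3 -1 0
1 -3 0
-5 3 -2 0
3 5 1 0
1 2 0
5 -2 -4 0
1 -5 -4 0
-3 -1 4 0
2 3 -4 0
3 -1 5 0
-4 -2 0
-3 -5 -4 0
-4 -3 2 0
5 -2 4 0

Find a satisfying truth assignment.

v1=T, v2=F, v3=F, v4=F, v5=T

Check each clause:
  1. (v1 OR v4 OR NOT v5) — v1 is true.
  2. (NOT v1 OR v5 OR v2) — v5 is true.
  3. (NOT v1 OR v3 OR NOT v4) — NOT v4 is true.
  4. (v1 OR NOT v3) — v1 is true.
  5. (NOT v5 OR NOT v2 OR v3) — NOT v2 is true.
  6. (v3 OR v1 OR v5) — v1 is true.
  7. (v1 OR v2) — v1 is true.
  8. (NOT v4 OR NOT v2 OR v5) — NOT v4 is true.
  9. (NOT v4 OR NOT v5 OR v1) — v1 is true.
  10. (NOT v3 OR v4 OR NOT v1) — NOT v3 is true.
  11. (v3 OR v2 OR NOT v4) — NOT v4 is true.
  12. (v5 OR v3 OR NOT v1) — v5 is true.
  13. (NOT v4 OR NOT v2) — NOT v4 is true.
  14. (NOT v4 OR NOT v3 OR NOT v5) — NOT v4 is true.
  15. (v2 OR NOT v3 OR NOT v4) — NOT v4 is true.
  16. (v4 OR NOT v2 OR v5) — v5 is true.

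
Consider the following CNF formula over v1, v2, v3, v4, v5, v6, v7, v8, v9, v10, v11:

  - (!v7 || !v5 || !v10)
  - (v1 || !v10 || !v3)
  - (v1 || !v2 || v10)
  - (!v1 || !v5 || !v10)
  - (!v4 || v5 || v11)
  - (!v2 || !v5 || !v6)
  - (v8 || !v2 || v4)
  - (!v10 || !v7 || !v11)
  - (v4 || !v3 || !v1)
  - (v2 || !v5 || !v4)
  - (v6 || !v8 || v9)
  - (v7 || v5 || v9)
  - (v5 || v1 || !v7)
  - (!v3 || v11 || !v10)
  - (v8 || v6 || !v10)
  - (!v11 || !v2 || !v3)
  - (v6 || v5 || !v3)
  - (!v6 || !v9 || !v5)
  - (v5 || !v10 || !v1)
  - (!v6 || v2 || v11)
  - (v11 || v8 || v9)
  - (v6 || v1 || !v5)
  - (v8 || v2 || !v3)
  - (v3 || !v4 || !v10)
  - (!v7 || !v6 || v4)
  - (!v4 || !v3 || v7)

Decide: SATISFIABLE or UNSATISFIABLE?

Try v1 = False.
The remaining clauses are satisfied by v2 = False, v3 = False, v4 = False, v5 = False, v6 = False, v7 = False, v8 = False, v9 = True, v10 = False, v11 = True.
Every clause has at least one true literal under this assignment.
So v1 = False, v2 = False, v3 = False, v4 = False, v5 = False, v6 = False, v7 = False, v8 = False, v9 = True, v10 = False, v11 = True is a satisfying assignment.

SATISFIABLE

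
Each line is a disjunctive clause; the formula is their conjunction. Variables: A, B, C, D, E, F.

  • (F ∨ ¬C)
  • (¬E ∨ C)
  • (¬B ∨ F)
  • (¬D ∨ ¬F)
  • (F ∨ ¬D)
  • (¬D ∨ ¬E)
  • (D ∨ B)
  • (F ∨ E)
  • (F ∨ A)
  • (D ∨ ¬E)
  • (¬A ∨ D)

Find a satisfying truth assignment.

A=False, B=True, C=True, D=False, E=False, F=True

Check each clause:
  1. (¬C ∨ F) — F is true.
  2. (C ∨ ¬E) — C is true.
  3. (¬B ∨ F) — F is true.
  4. (¬D ∨ ¬F) — ¬D is true.
  5. (¬D ∨ F) — ¬D is true.
  6. (¬E ∨ ¬D) — ¬E is true.
  7. (B ∨ D) — B is true.
  8. (E ∨ F) — F is true.
  9. (F ∨ A) — F is true.
  10. (¬E ∨ D) — ¬E is true.
  11. (D ∨ ¬A) — ¬A is true.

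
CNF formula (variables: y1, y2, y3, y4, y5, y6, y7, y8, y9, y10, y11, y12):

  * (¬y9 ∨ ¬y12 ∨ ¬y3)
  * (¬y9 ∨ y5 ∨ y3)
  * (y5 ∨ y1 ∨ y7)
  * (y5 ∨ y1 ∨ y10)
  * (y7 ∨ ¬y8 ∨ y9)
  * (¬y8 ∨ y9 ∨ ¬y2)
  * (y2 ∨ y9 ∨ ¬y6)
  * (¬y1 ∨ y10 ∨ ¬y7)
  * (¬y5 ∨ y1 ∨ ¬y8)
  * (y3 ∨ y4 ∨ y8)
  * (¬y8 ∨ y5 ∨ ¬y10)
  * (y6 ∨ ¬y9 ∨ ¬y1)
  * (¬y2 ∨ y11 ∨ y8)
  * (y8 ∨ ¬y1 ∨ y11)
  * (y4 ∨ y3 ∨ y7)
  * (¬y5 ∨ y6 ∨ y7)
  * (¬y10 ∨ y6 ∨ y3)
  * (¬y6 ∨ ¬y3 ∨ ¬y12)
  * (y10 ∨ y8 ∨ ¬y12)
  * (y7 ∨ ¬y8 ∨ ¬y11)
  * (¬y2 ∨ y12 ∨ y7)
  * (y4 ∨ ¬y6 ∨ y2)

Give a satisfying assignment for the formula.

Pure literal: y4 appears only positively; assign y4 = True.
Try y1 = False.
Branch on y2: take y2 = False.
The remaining clauses are satisfied by y3 = True, y5 = True, y6 = False, y7 = True, y8 = False, y9 = True, y10 = False, y11 = True, y12 = False.
Every clause has at least one true literal under this assignment.
Check each clause:
  1. (¬y9 ∨ ¬y12 ∨ ¬y3) — ¬y12 is true.
  2. (y5 ∨ y3 ∨ ¬y9) — y3 is true.
  3. (y1 ∨ y7 ∨ y5) — y5 is true.
  4. (y10 ∨ y1 ∨ y5) — y5 is true.
  5. (y7 ∨ ¬y8 ∨ y9) — ¬y8 is true.
  6. (¬y8 ∨ ¬y2 ∨ y9) — ¬y8 is true.
  7. (¬y6 ∨ y2 ∨ y9) — y9 is true.
  8. (y10 ∨ ¬y1 ∨ ¬y7) — ¬y1 is true.
  9. (¬y5 ∨ ¬y8 ∨ y1) — ¬y8 is true.
  10. (y4 ∨ y8 ∨ y3) — y3 is true.
  11. (y5 ∨ ¬y10 ∨ ¬y8) — ¬y8 is true.
  12. (¬y9 ∨ y6 ∨ ¬y1) — ¬y1 is true.
  13. (¬y2 ∨ y11 ∨ y8) — y11 is true.
  14. (y8 ∨ y11 ∨ ¬y1) — y11 is true.
  15. (y4 ∨ y7 ∨ y3) — y3 is true.
  16. (y7 ∨ y6 ∨ ¬y5) — y7 is true.
  17. (¬y10 ∨ y6 ∨ y3) — y3 is true.
  18. (¬y12 ∨ ¬y6 ∨ ¬y3) — ¬y6 is true.
  19. (y10 ∨ y8 ∨ ¬y12) — ¬y12 is true.
  20. (¬y11 ∨ y7 ∨ ¬y8) — ¬y8 is true.
  21. (y7 ∨ y12 ∨ ¬y2) — ¬y2 is true.
  22. (y4 ∨ y2 ∨ ¬y6) — ¬y6 is true.

y1 = F, y2 = F, y3 = T, y4 = T, y5 = T, y6 = F, y7 = T, y8 = F, y9 = T, y10 = F, y11 = T, y12 = F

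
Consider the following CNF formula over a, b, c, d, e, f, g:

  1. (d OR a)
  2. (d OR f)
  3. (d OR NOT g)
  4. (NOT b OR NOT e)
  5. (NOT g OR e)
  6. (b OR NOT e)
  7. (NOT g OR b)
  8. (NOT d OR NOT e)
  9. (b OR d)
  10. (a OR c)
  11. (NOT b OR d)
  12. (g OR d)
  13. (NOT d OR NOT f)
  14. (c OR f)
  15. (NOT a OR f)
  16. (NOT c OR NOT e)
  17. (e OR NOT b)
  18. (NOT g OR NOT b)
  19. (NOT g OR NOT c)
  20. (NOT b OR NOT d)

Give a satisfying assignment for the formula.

Try a = False.
  then d is forced to True.
  then e is forced to False.
  then g is forced to False.
  then c is forced to True.
  then f is forced to False.
  then b is forced to False.

a = False  b = False  c = True  d = True  e = False  f = False  g = False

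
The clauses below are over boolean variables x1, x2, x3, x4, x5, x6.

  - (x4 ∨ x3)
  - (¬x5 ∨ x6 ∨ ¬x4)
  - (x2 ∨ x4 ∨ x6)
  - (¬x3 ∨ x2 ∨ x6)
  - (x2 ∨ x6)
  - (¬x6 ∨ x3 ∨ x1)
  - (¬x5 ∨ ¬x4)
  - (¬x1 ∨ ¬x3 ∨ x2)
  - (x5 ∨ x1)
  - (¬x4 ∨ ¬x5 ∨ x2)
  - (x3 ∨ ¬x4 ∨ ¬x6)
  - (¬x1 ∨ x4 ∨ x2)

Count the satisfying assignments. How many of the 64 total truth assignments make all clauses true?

10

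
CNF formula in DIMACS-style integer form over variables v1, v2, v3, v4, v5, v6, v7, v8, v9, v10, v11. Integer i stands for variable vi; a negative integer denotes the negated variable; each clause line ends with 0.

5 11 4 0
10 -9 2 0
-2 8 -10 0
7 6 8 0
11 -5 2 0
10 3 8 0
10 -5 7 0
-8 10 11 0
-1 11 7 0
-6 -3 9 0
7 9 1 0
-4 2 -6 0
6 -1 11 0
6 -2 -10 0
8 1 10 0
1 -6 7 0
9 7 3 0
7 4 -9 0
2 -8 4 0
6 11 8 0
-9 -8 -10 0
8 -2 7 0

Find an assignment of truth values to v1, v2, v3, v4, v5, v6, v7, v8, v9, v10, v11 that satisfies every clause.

v1 = 1, v2 = 0, v3 = 0, v4 = 0, v5 = 0, v6 = 1, v7 = 1, v8 = 0, v9 = 1, v10 = 1, v11 = 1

Pure literal: v7 appears only positively; assign v7 = True.
Pure literal: v11 appears only positively; assign v11 = True.
Set v1 = True and propagate.
The remaining clauses are satisfied by v2 = False, v3 = False, v4 = False, v5 = False, v6 = True, v8 = False, v9 = True, v10 = True.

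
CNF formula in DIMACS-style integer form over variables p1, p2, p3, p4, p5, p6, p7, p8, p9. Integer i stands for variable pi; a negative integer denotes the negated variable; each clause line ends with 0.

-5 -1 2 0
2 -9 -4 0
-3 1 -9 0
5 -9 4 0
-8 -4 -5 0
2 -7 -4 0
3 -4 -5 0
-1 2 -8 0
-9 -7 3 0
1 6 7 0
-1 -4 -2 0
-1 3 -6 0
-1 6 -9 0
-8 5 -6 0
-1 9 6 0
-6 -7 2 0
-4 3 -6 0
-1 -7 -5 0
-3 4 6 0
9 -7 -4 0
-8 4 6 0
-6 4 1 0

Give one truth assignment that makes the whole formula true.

p1=True  p2=True  p3=True  p4=False  p5=False  p6=True  p7=True  p8=False  p9=False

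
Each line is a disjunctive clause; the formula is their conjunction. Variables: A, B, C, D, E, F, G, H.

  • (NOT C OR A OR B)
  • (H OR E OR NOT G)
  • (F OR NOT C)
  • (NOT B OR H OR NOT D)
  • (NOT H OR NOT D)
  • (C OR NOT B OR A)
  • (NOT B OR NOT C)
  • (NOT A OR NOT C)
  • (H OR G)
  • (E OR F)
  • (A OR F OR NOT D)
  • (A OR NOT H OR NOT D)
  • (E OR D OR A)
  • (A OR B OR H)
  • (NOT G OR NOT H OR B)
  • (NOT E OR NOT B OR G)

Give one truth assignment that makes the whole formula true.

Branch on A: take A = True.
  then C is forced to False.
For the remaining variables, B = True, D = False, E = True, F = False, G = True, H = True works.
Every clause has at least one true literal under this assignment.

A=1  B=1  C=0  D=0  E=1  F=0  G=1  H=1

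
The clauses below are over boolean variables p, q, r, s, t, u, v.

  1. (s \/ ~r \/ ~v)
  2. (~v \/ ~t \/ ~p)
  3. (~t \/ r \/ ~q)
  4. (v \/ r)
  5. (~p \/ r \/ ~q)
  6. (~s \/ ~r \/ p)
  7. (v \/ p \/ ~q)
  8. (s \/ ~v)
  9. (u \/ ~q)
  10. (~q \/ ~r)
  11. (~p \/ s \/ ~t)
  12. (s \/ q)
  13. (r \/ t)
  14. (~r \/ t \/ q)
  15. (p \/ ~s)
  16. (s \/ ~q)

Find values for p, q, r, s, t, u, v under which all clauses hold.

p=T, q=F, r=T, s=T, t=T, u=T, v=F

Pure literal: u appears only positively; assign u = True.
Set p = True and propagate.
Try q = False.
  then s is forced to True.
The remaining clauses are satisfied by r = True, t = True, v = False.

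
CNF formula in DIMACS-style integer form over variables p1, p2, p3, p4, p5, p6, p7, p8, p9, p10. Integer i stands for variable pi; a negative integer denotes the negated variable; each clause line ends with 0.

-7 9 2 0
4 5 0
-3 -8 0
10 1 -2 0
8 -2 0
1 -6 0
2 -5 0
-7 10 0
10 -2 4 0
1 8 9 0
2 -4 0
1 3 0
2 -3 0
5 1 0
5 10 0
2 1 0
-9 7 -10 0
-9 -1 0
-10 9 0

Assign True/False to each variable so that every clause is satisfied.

p1 = 1, p2 = 1, p3 = 0, p4 = 1, p5 = 1, p6 = 1, p7 = 0, p8 = 1, p9 = 0, p10 = 0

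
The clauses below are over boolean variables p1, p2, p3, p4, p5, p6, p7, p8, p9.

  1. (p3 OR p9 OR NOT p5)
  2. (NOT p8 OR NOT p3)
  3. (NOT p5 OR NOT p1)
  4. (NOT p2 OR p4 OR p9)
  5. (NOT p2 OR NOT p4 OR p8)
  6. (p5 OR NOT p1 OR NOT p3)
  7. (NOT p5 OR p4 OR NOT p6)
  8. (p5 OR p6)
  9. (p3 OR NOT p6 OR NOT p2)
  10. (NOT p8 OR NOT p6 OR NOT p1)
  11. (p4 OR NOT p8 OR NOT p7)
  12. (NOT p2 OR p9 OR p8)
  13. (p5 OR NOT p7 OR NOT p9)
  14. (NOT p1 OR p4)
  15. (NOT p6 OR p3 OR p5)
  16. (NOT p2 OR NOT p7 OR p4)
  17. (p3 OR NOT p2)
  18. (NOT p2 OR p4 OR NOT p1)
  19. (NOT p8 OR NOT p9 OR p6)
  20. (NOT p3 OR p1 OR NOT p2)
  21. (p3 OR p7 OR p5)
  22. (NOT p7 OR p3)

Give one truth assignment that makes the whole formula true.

p1=F, p2=F, p3=F, p4=T, p5=T, p6=F, p7=F, p8=F, p9=T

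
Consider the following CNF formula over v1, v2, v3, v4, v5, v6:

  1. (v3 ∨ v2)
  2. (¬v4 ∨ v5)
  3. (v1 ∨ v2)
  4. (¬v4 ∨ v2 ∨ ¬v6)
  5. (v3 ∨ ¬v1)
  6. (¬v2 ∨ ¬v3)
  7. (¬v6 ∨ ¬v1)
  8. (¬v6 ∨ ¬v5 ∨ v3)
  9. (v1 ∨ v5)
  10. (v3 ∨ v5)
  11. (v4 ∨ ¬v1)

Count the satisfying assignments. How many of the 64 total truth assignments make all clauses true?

The models are:
  v1=0 v2=1 v3=0 v4=0 v5=1 v6=0
  v1=0 v2=1 v3=0 v4=1 v5=1 v6=0
  v1=1 v2=0 v3=1 v4=1 v5=1 v6=0
That's 3 in total.

3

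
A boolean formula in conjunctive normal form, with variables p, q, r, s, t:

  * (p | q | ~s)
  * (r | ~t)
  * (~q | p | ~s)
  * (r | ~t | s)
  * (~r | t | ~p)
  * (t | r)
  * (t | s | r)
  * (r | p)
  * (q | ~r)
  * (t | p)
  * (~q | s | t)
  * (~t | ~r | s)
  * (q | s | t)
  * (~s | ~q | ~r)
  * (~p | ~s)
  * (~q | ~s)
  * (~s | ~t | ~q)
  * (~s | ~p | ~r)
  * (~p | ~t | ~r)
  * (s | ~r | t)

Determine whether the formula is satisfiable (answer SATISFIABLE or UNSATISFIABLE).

s = True:
  propagation gives p=False, q=True; an empty clause results — contradiction.
s = False:
  t = True:
    propagation gives r=True; an empty clause results — contradiction.
  t = False:
    propagation gives r=True; an empty clause results — contradiction.
Every branch closes, so no satisfying assignment exists.

UNSATISFIABLE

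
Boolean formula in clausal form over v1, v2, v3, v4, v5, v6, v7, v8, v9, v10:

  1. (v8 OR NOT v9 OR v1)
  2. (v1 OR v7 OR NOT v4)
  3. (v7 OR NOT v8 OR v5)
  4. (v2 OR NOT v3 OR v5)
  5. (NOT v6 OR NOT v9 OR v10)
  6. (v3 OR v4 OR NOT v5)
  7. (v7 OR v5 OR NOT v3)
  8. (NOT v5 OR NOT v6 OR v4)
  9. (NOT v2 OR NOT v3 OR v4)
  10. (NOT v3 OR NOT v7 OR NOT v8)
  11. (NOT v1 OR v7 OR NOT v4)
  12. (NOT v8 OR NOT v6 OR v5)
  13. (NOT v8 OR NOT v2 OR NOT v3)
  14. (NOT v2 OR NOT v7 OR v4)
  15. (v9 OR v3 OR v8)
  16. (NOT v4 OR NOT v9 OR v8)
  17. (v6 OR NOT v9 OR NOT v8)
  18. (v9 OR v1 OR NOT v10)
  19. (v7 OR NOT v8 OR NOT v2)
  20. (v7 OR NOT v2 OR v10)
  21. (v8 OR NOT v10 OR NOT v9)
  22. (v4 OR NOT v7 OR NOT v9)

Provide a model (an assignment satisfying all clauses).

v1 = True, v2 = False, v3 = True, v4 = False, v5 = True, v6 = False, v7 = False, v8 = False, v9 = False, v10 = False

Set v1 = True and propagate.
The remaining clauses are satisfied by v2 = False, v3 = True, v4 = False, v5 = True, v6 = False, v7 = False, v8 = False, v9 = False, v10 = False.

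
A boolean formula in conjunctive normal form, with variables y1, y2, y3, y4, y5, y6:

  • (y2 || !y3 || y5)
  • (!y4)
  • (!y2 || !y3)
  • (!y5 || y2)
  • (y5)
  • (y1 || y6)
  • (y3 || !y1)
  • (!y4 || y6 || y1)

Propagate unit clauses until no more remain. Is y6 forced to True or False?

True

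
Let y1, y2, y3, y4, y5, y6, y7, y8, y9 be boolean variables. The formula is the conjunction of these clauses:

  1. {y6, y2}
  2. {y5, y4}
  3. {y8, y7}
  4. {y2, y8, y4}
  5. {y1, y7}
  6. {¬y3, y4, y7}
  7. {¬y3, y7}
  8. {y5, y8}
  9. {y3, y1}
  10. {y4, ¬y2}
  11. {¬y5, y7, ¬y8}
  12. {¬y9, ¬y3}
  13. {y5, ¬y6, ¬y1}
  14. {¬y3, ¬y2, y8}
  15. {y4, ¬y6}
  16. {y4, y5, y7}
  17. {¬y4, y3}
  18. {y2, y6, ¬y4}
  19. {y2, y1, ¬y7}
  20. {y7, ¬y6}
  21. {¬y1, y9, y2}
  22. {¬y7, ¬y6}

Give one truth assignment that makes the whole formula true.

y1 = 0, y2 = 1, y3 = 1, y4 = 1, y5 = 1, y6 = 0, y7 = 1, y8 = 1, y9 = 0

Check each clause:
  1. {y6, y2} — y2 is true.
  2. {y5, y4} — y4 is true.
  3. {y7, y8} — y8 is true.
  4. {y4, y2, y8} — y8 is true.
  5. {y7, y1} — y7 is true.
  6. {y7, y4, ¬y3} — y4 is true.
  7. {y7, ¬y3} — y7 is true.
  8. {y8, y5} — y8 is true.
  9. {y1, y3} — y3 is true.
  10. {y4, ¬y2} — y4 is true.
  11. {¬y5, ¬y8, y7} — y7 is true.
  12. {¬y9, ¬y3} — ¬y9 is true.
  13. {¬y1, y5, ¬y6} — ¬y6 is true.
  14. {¬y2, ¬y3, y8} — y8 is true.
  15. {¬y6, y4} — ¬y6 is true.
  16. {y5, y4, y7} — y4 is true.
  17. {y3, ¬y4} — y3 is true.
  18. {y6, y2, ¬y4} — y2 is true.
  19. {y2, ¬y7, y1} — y2 is true.
  20. {¬y6, y7} — ¬y6 is true.
  21. {y9, ¬y1, y2} — y2 is true.
  22. {¬y7, ¬y6} — ¬y6 is true.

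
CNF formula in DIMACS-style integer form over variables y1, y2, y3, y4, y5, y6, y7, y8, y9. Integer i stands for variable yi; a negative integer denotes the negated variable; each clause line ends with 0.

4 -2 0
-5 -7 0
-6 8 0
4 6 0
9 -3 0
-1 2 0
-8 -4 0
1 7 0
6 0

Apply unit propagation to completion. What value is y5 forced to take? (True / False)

False

Unit clause (y6) sets y6 = True.
From (y8 \/ ~y6) and y6 = True: y8 = True.
From (~y8 \/ ~y4) and y8 = True: y4 = False.
(y4 \/ ~y2): since y4 = False, the clause reduces to (~y2). y2 = False.
In (y2 \/ ~y1), y2 is now false; ~y1 must hold, so y1 = False.
From (y1 \/ y7) and y1 = False: y7 = True.
From (~y7 \/ ~y5) and y7 = True: y5 = False.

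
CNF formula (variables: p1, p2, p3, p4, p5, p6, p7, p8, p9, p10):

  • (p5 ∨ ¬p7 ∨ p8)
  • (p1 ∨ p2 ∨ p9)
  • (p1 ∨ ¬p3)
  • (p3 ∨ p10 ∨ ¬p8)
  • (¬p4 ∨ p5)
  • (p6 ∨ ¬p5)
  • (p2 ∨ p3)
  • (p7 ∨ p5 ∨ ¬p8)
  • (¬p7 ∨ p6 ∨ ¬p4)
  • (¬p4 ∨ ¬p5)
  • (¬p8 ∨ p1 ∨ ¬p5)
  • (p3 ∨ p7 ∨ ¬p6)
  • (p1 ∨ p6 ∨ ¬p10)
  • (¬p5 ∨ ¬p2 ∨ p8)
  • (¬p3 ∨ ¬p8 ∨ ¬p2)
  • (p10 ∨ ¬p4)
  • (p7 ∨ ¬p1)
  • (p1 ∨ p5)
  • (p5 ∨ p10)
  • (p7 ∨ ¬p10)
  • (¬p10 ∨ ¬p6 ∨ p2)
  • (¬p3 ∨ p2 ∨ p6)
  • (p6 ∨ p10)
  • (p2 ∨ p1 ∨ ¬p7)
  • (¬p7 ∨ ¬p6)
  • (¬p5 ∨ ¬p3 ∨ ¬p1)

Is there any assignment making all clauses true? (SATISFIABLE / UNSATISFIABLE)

p4 occurs only negated in the remaining clauses — set p4 = False.
p9 occurs only positively in the remaining clauses — set p9 = True.
Try p1 = True.
  then p7 is forced to True.
  then p6 is forced to False.
  then p5 is forced to False.
  then p8 is forced to True.
  then p10 is forced to True.
Set p2 = True and propagate.
  then p3 is forced to False.
So p1=T, p2=T, p3=F, p4=F, p5=F, p6=F, p7=T, p8=T, p9=T, p10=T is a satisfying assignment.

SATISFIABLE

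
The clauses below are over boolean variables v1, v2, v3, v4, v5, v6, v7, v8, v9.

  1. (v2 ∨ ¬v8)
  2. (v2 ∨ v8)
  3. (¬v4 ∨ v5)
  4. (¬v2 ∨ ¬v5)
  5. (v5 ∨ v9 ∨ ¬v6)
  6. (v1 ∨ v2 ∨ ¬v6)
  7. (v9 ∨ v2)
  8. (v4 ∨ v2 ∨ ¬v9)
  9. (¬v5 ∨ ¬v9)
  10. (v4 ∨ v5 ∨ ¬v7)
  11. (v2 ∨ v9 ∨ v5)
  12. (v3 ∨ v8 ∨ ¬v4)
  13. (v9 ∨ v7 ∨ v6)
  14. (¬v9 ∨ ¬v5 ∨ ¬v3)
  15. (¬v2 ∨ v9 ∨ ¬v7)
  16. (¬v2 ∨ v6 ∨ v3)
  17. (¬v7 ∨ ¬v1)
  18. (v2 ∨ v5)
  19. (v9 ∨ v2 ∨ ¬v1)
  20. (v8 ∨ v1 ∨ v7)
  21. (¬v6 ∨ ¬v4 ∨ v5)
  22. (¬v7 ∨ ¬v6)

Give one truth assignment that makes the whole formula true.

Branch on v1: take v1 = True.
  then v7 is forced to False.
Branch on v2: take v2 = True.
  then v5 is forced to False.
  then v4 is forced to False.
Set v3 = True and propagate.
The remaining clauses are satisfied by v6 = False, v8 = True, v9 = True.
Every clause has at least one true literal under this assignment.

v1=True  v2=True  v3=True  v4=False  v5=False  v6=False  v7=False  v8=True  v9=True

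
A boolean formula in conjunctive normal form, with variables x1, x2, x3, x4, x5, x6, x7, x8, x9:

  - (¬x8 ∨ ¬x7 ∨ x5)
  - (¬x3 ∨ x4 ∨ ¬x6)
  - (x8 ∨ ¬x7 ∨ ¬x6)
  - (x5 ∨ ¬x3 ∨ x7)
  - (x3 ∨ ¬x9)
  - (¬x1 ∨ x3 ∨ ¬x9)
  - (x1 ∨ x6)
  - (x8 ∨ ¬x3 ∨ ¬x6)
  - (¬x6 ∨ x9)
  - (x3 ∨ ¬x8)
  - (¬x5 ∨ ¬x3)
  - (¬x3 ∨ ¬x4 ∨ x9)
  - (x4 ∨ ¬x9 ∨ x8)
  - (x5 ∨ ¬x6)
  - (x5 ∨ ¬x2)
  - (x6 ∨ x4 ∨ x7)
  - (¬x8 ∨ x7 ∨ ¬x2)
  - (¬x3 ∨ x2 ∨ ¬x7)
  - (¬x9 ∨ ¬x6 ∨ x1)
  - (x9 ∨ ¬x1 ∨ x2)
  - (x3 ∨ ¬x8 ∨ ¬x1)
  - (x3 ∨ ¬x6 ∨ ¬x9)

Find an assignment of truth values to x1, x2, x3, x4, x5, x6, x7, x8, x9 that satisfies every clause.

x1=True, x2=True, x3=False, x4=True, x5=True, x6=False, x7=False, x8=False, x9=False

Try x1 = True.
The remaining clauses are satisfied by x2 = True, x3 = False, x4 = True, x5 = True, x6 = False, x7 = False, x8 = False, x9 = False.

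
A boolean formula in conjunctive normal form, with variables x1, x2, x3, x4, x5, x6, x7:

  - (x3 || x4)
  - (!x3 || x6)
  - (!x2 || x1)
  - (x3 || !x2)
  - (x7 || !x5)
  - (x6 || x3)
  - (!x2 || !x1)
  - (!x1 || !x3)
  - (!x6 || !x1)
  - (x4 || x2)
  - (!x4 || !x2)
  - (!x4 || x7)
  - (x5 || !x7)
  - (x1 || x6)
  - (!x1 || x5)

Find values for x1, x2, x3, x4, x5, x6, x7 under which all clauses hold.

x1=F, x2=F, x3=F, x4=T, x5=T, x6=T, x7=T

Check each clause:
  1. (x4 || x3) — x4 is true.
  2. (!x3 || x6) — !x3 is true.
  3. (!x2 || x1) — !x2 is true.
  4. (!x2 || x3) — !x2 is true.
  5. (x7 || !x5) — x7 is true.
  6. (x3 || x6) — x6 is true.
  7. (!x2 || !x1) — !x2 is true.
  8. (!x3 || !x1) — !x3 is true.
  9. (!x6 || !x1) — !x1 is true.
  10. (x2 || x4) — x4 is true.
  11. (!x4 || !x2) — !x2 is true.
  12. (x7 || !x4) — x7 is true.
  13. (x5 || !x7) — x5 is true.
  14. (x1 || x6) — x6 is true.
  15. (!x1 || x5) — x5 is true.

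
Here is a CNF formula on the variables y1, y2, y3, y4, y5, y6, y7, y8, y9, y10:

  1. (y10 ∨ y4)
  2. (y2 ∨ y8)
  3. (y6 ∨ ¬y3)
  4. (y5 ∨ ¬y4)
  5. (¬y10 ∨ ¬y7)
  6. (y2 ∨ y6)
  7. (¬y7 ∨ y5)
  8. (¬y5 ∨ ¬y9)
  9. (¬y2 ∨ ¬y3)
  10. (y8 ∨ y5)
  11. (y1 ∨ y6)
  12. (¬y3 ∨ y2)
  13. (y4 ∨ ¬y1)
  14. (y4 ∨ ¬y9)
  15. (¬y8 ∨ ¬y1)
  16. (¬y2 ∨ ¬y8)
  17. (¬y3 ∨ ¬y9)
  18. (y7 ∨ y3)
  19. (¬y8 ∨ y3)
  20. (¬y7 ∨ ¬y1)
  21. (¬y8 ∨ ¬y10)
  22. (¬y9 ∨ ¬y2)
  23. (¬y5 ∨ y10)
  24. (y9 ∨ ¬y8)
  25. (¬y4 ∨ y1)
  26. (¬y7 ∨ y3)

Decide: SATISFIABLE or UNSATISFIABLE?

UNSATISFIABLE

y3 = True:
  propagation gives y6=True, y2=False; an empty clause results — contradiction.
y3 = False:
  propagation gives y7=True; an empty clause results — contradiction.
Every branch closes, so no satisfying assignment exists.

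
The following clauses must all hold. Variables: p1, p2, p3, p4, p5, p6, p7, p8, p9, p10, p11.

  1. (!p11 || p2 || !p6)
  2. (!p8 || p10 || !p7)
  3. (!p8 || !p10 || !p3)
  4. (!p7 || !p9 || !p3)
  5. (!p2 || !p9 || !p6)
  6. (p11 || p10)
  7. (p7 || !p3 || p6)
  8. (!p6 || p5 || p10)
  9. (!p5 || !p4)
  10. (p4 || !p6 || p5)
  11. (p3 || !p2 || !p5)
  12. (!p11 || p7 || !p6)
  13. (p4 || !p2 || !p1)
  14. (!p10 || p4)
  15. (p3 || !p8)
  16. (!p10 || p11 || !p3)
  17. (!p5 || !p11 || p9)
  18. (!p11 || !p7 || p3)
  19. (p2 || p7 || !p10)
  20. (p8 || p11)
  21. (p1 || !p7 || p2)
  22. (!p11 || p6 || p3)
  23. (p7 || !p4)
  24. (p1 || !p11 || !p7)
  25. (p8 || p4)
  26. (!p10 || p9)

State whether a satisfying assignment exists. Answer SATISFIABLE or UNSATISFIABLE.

Set p1 = True and propagate.
Set p2 = True and propagate.
  then p4 is forced to True.
  then p5 is forced to False.
  then p7 is forced to True.
For the remaining variables, p3 = True, p6 = False, p8 = False, p9 = False, p10 = False, p11 = True works.
So p1=T, p2=T, p3=T, p4=T, p5=F, p6=F, p7=T, p8=F, p9=F, p10=F, p11=T is a satisfying assignment.

SATISFIABLE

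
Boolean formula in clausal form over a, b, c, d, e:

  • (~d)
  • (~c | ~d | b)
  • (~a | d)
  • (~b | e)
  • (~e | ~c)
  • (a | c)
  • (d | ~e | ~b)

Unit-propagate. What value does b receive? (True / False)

False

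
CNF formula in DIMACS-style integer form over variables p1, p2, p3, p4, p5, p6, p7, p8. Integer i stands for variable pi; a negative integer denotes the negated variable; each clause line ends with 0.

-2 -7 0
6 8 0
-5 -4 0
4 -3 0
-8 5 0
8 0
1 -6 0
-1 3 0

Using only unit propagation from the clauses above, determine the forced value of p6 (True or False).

False

(p8) is a unit clause: p8 = True.
(~p8 \/ p5): since p8 = True, the clause reduces to (p5). p5 = True.
From (~p5 \/ ~p4) and p5 = True: p4 = False.
From (~p3 \/ p4) and p4 = False: p3 = False.
In (p3 \/ ~p1), p3 is now false; ~p1 must hold, so p1 = False.
From (~p6 \/ p1) and p1 = False: p6 = False.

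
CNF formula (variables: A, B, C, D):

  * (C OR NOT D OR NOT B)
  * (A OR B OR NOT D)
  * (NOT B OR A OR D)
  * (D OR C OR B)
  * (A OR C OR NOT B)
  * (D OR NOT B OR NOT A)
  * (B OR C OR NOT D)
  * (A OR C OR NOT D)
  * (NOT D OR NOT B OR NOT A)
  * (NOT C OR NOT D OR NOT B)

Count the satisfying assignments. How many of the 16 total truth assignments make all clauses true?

The models are:
  A=F B=F C=T D=F
  A=T B=F C=T D=F
  A=T B=F C=T D=T
That's 3 in total.

3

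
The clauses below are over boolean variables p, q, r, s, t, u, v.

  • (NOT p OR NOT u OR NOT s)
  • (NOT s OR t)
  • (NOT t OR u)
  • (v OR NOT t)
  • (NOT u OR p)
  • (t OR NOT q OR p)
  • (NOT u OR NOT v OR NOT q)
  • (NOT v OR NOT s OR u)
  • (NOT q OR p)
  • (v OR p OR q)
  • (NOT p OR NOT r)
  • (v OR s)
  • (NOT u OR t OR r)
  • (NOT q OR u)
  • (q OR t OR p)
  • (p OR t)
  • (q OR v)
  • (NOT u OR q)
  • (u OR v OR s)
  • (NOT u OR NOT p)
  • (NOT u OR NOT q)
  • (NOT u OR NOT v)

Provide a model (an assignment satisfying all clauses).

p=True  q=False  r=False  s=False  t=False  u=False  v=True

Set p = True and propagate.
  then r is forced to False.
  then u is forced to False.
  then t is forced to False.
  then s is forced to False.
  then v is forced to True.
  then q is forced to False.
Every clause has at least one true literal under this assignment.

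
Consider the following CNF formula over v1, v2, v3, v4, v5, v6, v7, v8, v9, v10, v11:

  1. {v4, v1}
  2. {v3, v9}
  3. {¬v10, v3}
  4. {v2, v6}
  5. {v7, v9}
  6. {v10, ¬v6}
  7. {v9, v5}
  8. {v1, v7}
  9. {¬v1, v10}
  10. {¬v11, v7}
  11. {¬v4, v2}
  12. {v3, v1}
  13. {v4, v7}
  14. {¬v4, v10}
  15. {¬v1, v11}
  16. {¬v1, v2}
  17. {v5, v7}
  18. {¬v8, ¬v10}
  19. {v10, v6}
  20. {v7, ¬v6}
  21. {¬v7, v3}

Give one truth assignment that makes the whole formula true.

Pure literal: v2 appears only positively; assign v2 = True.
Pure literal: v3 appears only positively; assign v3 = True.
Branch on v1: take v1 = True.
  then v10 is forced to True.
  then v11 is forced to True.
  then v7 is forced to True.
  then v8 is forced to False.
Try v5 = True.
v4, v6, v9 are now unconstrained; take v4 = True, v6 = True, v9 = True.

v1=T, v2=T, v3=T, v4=T, v5=T, v6=T, v7=T, v8=F, v9=T, v10=T, v11=T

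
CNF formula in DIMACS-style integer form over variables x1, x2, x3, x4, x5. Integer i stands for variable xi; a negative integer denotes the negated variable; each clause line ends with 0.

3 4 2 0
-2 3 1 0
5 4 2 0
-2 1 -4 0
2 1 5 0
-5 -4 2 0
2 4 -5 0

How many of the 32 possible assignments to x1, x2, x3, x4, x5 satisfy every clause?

Case analysis on x2 and x4:
  x2=1, x4=1: remaining (x1,x3,x5) ∈ {(1,0,0); (1,0,1); (1,1,0); (1,1,1)} — 4.
  x2=1, x4=0: x5 free; 3 ways for (x1,x3) × 2^1 = 6.
  x2=0, x4=1: remaining (x1,x3,x5) ∈ {(1,0,0); (1,1,0)} — 2.
  x2=0, x4=0: a clause becomes empty — 0.
Total: 4 + 6 + 2 + 0 = 12.

12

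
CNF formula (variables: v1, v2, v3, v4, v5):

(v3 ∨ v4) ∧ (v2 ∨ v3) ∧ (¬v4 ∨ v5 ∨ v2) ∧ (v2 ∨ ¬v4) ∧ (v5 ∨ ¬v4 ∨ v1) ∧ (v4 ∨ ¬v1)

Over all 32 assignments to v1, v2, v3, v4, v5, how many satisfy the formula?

10

Case analysis on v4 and v2:
  v4=T, v2=T: v3 free; 3 ways for (v1,v5) × 2^1 = 6.
  v4=T, v2=F: a clause becomes empty — 0.
  v4=F, v2=T: remaining (v1,v3,v5) ∈ {(F,T,F); (F,T,T)} — 2.
  v4=F, v2=F: remaining (v1,v3,v5) ∈ {(F,T,F); (F,T,T)} — 2.
Total: 6 + 0 + 2 + 2 = 10.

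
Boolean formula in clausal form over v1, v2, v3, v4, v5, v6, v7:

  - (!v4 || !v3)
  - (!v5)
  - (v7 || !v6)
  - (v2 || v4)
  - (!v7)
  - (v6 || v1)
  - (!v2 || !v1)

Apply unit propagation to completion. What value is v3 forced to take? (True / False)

False

(!v5) is a unit clause: v5 = False.
(!v7) stands alone — v7 = False.
In (!v6 || v7), v7 is now false; !v6 must hold, so v6 = False.
(v1 || v6) with v6 = False leaves only v1, so v1 = True.
(!v2 || !v1) with v1 = True leaves only !v2, so v2 = False.
From (v2 || v4) and v2 = False: v4 = True.
(!v3 || !v4): since v4 = True, the clause reduces to (!v3). v3 = False.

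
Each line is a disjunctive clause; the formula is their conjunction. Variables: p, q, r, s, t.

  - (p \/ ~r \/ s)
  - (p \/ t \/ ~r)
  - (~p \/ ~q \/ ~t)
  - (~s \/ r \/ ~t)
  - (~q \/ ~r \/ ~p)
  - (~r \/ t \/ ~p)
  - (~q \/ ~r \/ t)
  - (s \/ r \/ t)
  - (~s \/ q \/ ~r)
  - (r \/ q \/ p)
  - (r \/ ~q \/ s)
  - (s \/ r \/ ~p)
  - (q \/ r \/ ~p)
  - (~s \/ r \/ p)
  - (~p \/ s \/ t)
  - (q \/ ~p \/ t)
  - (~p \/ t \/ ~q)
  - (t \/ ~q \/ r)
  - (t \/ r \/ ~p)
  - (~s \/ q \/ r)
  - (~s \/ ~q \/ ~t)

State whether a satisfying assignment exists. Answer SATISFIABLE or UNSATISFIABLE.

Set p = True and propagate.
Try q = False.
  then r is forced to True.
  then t is forced to True.
  then s is forced to False.
Every clause has at least one true literal under this assignment.
So p=T, q=F, r=T, s=F, t=T is a satisfying assignment.

SATISFIABLE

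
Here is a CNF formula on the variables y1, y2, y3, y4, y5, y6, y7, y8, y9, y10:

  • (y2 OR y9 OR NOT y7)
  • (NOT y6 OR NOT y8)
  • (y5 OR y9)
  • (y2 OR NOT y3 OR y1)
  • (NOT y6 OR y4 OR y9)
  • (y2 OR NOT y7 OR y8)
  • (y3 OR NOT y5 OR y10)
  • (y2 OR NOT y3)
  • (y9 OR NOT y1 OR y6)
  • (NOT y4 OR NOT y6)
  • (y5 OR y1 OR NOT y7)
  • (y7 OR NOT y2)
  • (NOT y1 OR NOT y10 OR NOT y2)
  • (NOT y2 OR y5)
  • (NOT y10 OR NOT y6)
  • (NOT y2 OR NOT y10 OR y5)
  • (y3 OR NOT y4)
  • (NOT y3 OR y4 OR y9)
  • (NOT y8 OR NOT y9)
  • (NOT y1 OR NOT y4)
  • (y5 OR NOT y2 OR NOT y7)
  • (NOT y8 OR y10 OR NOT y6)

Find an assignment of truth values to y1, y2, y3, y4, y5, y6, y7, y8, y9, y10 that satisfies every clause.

y1=F, y2=T, y3=T, y4=T, y5=T, y6=F, y7=T, y8=F, y9=F, y10=F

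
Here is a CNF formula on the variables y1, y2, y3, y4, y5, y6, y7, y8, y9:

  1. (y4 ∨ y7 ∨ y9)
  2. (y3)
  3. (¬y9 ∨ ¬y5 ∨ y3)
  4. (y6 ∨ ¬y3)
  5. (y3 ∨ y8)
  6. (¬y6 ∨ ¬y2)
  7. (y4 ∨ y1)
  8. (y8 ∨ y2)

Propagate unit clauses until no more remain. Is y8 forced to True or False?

True

Unit clause (y3) sets y3 = True.
In (¬y3 ∨ y6), ¬y3 is now false; y6 must hold, so y6 = True.
(¬y6 ∨ ¬y2) with y6 = True leaves only ¬y2, so y2 = False.
In (y8 ∨ y2), y2 is now false; y8 must hold, so y8 = True.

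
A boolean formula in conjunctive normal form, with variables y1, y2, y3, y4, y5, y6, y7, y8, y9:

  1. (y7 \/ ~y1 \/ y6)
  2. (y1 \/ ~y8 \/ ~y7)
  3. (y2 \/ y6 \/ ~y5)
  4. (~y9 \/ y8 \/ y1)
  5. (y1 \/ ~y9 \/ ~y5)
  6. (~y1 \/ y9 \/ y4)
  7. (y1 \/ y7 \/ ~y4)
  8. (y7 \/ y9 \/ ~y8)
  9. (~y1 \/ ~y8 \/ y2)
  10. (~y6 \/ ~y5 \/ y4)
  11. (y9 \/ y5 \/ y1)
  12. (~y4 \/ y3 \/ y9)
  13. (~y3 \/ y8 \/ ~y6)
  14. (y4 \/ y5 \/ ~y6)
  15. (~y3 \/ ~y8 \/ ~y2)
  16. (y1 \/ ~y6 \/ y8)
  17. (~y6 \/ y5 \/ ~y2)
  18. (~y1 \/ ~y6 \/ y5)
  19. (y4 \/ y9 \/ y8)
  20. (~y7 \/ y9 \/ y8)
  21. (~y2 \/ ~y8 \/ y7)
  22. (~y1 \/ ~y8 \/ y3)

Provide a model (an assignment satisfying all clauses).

y1=T, y2=T, y3=F, y4=T, y5=T, y6=F, y7=T, y8=F, y9=T

Check each clause:
  1. (y7 \/ y6 \/ ~y1) — y7 is true.
  2. (y1 \/ ~y8 \/ ~y7) — ~y8 is true.
  3. (y2 \/ ~y5 \/ y6) — y2 is true.
  4. (y1 \/ ~y9 \/ y8) — y1 is true.
  5. (~y9 \/ ~y5 \/ y1) — y1 is true.
  6. (~y1 \/ y9 \/ y4) — y9 is true.
  7. (~y4 \/ y7 \/ y1) — y1 is true.
  8. (~y8 \/ y9 \/ y7) — ~y8 is true.
  9. (~y8 \/ ~y1 \/ y2) — ~y8 is true.
  10. (~y5 \/ y4 \/ ~y6) — ~y6 is true.
  11. (y9 \/ y1 \/ y5) — y9 is true.
  12. (y3 \/ ~y4 \/ y9) — y9 is true.
  13. (y8 \/ ~y6 \/ ~y3) — ~y6 is true.
  14. (y4 \/ y5 \/ ~y6) — ~y6 is true.
  15. (~y2 \/ ~y8 \/ ~y3) — ~y8 is true.
  16. (y1 \/ y8 \/ ~y6) — y1 is true.
  17. (~y2 \/ ~y6 \/ y5) — ~y6 is true.
  18. (y5 \/ ~y6 \/ ~y1) — ~y6 is true.
  19. (y8 \/ y9 \/ y4) — y9 is true.
  20. (y8 \/ ~y7 \/ y9) — y9 is true.
  21. (y7 \/ ~y8 \/ ~y2) — ~y8 is true.
  22. (~y1 \/ y3 \/ ~y8) — ~y8 is true.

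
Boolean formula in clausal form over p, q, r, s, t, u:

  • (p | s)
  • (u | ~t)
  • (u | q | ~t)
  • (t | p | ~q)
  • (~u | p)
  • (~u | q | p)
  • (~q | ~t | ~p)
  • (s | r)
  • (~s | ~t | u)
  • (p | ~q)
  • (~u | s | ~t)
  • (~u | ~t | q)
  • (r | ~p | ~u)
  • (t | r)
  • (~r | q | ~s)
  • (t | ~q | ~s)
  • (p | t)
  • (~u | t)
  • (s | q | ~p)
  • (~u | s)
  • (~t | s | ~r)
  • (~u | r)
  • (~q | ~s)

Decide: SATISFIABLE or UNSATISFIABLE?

SATISFIABLE

Set p = True and propagate.
The remaining clauses are satisfied by q = True, r = True, s = False, t = False, u = False.
Every clause has at least one true literal under this assignment.
So p=T, q=T, r=T, s=F, t=F, u=F is a satisfying assignment.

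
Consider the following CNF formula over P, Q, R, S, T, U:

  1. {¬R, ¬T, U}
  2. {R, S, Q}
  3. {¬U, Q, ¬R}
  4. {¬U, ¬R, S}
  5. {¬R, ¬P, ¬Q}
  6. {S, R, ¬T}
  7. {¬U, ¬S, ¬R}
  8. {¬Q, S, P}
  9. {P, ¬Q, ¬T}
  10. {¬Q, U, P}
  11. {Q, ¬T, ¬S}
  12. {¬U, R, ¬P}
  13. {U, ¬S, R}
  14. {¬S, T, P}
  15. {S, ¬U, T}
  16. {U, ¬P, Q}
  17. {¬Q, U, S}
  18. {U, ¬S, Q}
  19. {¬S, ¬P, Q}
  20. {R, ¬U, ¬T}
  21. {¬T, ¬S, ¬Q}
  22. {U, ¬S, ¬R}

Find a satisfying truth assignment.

Set P = False and propagate.
Try Q = False.
Set R = True and propagate.
  then U is forced to False.
  then T is forced to False.
  then S is forced to False.

P = F, Q = F, R = T, S = F, T = F, U = F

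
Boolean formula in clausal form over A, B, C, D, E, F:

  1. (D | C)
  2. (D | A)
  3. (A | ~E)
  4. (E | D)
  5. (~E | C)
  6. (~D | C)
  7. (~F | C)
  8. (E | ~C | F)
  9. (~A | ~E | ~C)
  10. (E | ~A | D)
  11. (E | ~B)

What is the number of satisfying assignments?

2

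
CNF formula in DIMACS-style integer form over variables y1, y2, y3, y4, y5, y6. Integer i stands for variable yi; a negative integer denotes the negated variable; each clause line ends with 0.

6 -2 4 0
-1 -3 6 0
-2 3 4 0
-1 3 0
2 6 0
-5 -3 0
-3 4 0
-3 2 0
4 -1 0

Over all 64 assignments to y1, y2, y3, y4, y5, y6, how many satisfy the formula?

11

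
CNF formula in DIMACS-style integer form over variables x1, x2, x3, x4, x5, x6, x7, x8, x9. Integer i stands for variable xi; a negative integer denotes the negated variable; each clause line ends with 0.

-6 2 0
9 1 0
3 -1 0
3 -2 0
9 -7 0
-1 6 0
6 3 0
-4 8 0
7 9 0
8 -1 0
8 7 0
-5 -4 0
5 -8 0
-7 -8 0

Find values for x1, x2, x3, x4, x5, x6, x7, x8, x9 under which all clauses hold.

x1=False, x2=True, x3=True, x4=False, x5=False, x6=True, x7=True, x8=False, x9=True

Pure literal: x3 appears only positively; assign x3 = True.
x4 occurs only negated in the remaining clauses — set x4 = False.
Set x1 = False and propagate.
  then x9 is forced to True.
Branch on x2: take x2 = True.
Set x5 = False and propagate.
  then x8 is forced to False.
  then x7 is forced to True.
x6 is now unconstrained; take x6 = True.
Every clause has at least one true literal under this assignment.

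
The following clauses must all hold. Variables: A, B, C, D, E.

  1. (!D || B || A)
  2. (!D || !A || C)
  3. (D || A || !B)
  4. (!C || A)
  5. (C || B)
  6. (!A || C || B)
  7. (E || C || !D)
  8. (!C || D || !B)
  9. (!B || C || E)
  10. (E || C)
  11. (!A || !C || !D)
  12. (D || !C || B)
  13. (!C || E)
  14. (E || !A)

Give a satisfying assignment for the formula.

Pure literal: E appears only positively; assign E = True.
Try A = False.
  then C is forced to False.
  then B is forced to True.
  then D is forced to True.
Check each clause:
  1. (B || A || !D) — B is true.
  2. (C || !D || !A) — !A is true.
  3. (D || !B || A) — D is true.
  4. (!C || A) — !C is true.
  5. (C || B) — B is true.
  6. (!A || C || B) — B is true.
  7. (!D || C || E) — E is true.
  8. (D || !B || !C) — D is true.
  9. (!B || E || C) — E is true.
  10. (E || C) — E is true.
  11. (!D || !A || !C) — !C is true.
  12. (D || !C || B) — B is true.
  13. (!C || E) — E is true.
  14. (E || !A) — E is true.

A = F, B = T, C = F, D = T, E = T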